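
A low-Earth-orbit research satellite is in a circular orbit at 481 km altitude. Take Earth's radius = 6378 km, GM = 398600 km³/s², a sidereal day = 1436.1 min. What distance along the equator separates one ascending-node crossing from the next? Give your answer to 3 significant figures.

Semi-major axis a = 6378 + 481 = 6859 km. Period T = 2π√(a³/μ) = 2π√(6859³/398600) = 5653.3 s = 94.22 min.
During one orbit Earth rotates (5653.3 / 86166) × 360° = 23.62°.
At the equator that is 23.62° × (2π·6378/360) km/° = 23.62 × 111.3 = 2629 km.

2630 km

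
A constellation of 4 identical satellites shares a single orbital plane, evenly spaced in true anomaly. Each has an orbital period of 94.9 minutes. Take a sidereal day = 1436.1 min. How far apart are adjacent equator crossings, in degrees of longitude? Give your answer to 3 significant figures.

5.95°

T = 94.9 min = 5694.0 s.
Single-satellite node shift = (5694.0/86166) × 360° = 23.79°.
With 4 satellites evenly phased, successive equator crossings are 23.79/4 = 5.947° apart.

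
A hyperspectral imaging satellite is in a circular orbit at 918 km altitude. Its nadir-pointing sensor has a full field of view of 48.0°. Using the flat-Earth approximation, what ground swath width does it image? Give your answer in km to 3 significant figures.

Half-angle = 48.0°/2 = 24°.
Swath width ≈ 2h·tan(θ/2) = 2 × 918 × tan(24°) = 817.4 km.

817 km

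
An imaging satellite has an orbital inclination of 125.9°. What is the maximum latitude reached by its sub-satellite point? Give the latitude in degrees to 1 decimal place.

Retrograde orbit: the ground track reaches ±(180° − i) = ±(180 − 125.9) = ±54.1°.

54.1°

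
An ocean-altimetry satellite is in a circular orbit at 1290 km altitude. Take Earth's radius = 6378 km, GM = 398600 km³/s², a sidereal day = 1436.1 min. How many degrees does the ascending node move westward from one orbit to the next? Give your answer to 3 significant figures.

27.9°

Semi-major axis a = 6378 + 1290 = 7668 km. Period T = 2π√(a³/μ) = 2π√(7668³/398600) = 6682.4 s = 111.37 min.
During one orbit Earth rotates (6682.4 / 86166) × 360° = 27.92°.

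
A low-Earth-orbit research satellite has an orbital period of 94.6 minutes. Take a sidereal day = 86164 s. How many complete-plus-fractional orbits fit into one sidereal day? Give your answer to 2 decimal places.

15.18

T = 94.6 min = 5676.0 s.
Orbits per sidereal day = 86164 / 5676.0 = 15.180.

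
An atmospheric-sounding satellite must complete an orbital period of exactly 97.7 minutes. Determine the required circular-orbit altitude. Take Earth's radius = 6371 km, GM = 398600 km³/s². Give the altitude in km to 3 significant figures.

T = 97.7 min = 5862.0 s.
From T = 2π√(a³/μ): a = (μ T²/4π²)^(1/3) = (398600 × 5862.0² / 4π²)^(1/3) = 7027 km.
Altitude h = a − R = 7027 − 6371 = 656 km.

656 km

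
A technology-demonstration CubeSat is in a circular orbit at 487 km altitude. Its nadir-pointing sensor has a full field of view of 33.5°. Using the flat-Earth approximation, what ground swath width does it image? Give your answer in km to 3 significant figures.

293 km

Half-angle = 33.5°/2 = 16.75°.
Swath width ≈ 2h·tan(θ/2) = 2 × 487 × tan(16.75°) = 293.1 km.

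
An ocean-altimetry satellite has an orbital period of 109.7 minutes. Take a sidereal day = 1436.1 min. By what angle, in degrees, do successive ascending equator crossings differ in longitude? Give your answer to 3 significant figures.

27.5°

T = 109.7 min = 6582.0 s.
During one orbit Earth rotates (6582.0 / 86166) × 360° = 27.50°.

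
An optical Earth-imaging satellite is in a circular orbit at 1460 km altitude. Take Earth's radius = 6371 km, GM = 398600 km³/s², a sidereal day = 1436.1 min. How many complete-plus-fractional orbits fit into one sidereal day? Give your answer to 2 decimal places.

Semi-major axis a = 6371 + 1460 = 7831 km. Period T = 2π√(a³/μ) = 2π√(7831³/398600) = 6896.6 s = 114.94 min.
Orbits per sidereal day = 86166 / 6896.6 = 12.494.

12.49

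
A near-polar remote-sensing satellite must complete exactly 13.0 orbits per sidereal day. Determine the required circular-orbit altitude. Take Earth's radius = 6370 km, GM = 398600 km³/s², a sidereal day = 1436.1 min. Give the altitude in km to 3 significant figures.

1260 km

Required period T = 86166 / 13.0 = 6628.2 s.
From T = 2π√(a³/μ): a = (μ T²/4π²)^(1/3) = (398600 × 6628.2² / 4π²)^(1/3) = 7626 km.
Altitude h = a − R = 7626 − 6370 = 1256 km.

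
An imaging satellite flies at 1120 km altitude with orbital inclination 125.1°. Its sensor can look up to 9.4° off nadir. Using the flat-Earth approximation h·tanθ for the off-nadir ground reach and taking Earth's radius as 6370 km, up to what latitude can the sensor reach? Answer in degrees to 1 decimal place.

56.6°

Retrograde orbit: the ground track reaches ±(180° − i) = ±(180 − 125.1) = ±54.9°.
Sensor half-swath on the ground ≈ 1120·tan(9.4°) = 185 km = 1.67° of latitude.
Maximum observable latitude ≈ 54.9 + 1.67 = 56.6°.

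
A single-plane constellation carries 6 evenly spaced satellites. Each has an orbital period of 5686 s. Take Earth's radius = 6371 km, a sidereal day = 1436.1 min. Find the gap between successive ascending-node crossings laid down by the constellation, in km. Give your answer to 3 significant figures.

440 km

Single-satellite node shift = (5686.0/86166) × 360° = 23.76°.
With 6 satellites evenly phased, successive equator crossings are 23.76/6 = 3.959° apart.
That is 3.959 × 111.2 = 440 km at the equator.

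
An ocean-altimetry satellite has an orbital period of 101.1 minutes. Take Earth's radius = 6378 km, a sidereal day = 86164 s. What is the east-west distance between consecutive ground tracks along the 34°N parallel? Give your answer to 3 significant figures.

2340 km

T = 101.1 min = 6066.0 s.
Node shift per orbit = (6066.0/86164) × 360° = 25.34°.
Equatorial spacing = 25.34 × 111.3 km/° = 2821 km.
At 34° latitude, spacing = 2821 × cos(34°) = 2339 km.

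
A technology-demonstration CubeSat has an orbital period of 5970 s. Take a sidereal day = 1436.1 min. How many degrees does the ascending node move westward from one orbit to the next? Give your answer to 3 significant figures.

24.9°

During one orbit Earth rotates (5970.0 / 86166) × 360° = 24.94°.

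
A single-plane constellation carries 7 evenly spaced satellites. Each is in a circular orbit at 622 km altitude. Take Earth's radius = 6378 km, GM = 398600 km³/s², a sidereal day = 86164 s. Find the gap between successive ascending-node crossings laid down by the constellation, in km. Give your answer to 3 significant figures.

Semi-major axis a = 6378 + 622 = 7000 km. Period T = 2π√(a³/μ) = 2π√(7000³/398600) = 5828.5 s = 97.14 min.
Single-satellite node shift = (5828.5/86164) × 360° = 24.35°.
With 7 satellites evenly phased, successive equator crossings are 24.35/7 = 3.479° apart.
That is 3.479 × 111.3 = 387 km at the equator.

387 km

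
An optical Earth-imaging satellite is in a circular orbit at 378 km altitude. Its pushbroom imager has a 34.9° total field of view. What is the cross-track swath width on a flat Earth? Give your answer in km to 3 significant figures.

238 km

Half-angle = 34.9°/2 = 17.45°.
Swath width ≈ 2h·tan(θ/2) = 2 × 378 × tan(17.45°) = 237.6 km.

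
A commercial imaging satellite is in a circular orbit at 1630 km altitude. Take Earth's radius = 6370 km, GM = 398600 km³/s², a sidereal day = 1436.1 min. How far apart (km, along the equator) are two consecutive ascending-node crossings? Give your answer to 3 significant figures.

3310 km

Semi-major axis a = 6370 + 1630 = 8000 km. Period T = 2π√(a³/μ) = 2π√(8000³/398600) = 7121.1 s = 118.68 min.
During one orbit Earth rotates (7121.1 / 86166) × 360° = 29.75°.
At the equator that is 29.75° × (2π·6370/360) km/° = 29.75 × 111.2 = 3308 km.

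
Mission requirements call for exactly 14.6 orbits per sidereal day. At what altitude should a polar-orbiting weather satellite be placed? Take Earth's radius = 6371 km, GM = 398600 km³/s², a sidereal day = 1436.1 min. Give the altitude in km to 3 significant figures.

Required period T = 86166 / 14.6 = 5901.8 s.
From T = 2π√(a³/μ): a = (μ T²/4π²)^(1/3) = (398600 × 5901.8² / 4π²)^(1/3) = 7059 km.
Altitude h = a − R = 7059 − 6371 = 688 km.

688 km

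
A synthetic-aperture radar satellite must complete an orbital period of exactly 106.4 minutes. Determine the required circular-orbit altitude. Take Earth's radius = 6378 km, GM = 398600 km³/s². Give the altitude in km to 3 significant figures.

1060 km

T = 106.4 min = 6384.0 s.
From T = 2π√(a³/μ): a = (μ T²/4π²)^(1/3) = (398600 × 6384.0² / 4π²)^(1/3) = 7438 km.
Altitude h = a − R = 7438 − 6378 = 1060 km.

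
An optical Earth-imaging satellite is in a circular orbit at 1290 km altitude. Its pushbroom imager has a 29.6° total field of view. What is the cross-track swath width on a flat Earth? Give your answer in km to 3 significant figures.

Half-angle = 29.6°/2 = 14.8°.
Swath width ≈ 2h·tan(θ/2) = 2 × 1290 × tan(14.8°) = 681.7 km.

682 km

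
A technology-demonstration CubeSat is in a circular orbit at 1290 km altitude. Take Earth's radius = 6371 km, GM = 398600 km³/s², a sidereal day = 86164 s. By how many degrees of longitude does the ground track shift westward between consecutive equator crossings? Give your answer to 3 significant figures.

Semi-major axis a = 6371 + 1290 = 7661 km. Period T = 2π√(a³/μ) = 2π√(7661³/398600) = 6673.3 s = 111.22 min.
During one orbit Earth rotates (6673.3 / 86164) × 360° = 27.88°.

27.9°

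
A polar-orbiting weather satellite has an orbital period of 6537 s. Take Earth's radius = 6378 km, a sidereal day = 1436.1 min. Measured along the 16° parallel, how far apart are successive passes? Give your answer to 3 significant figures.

Node shift per orbit = (6537.0/86166) × 360° = 27.31°.
Equatorial spacing = 27.31 × 111.3 km/° = 3040 km.
At 16° latitude, spacing = 3040 × cos(16°) = 2922 km.

2920 km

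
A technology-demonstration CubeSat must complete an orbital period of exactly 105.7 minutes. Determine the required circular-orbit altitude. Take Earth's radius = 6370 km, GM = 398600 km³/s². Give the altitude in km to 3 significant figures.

T = 105.7 min = 6342.0 s.
From T = 2π√(a³/μ): a = (μ T²/4π²)^(1/3) = (398600 × 6342.0² / 4π²)^(1/3) = 7405 km.
Altitude h = a − R = 7405 − 6370 = 1035 km.

1040 km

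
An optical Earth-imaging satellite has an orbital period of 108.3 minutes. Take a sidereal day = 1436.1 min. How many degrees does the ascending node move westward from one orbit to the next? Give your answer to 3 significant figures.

27.1°

T = 108.3 min = 6498.0 s.
During one orbit Earth rotates (6498.0 / 86166) × 360° = 27.15°.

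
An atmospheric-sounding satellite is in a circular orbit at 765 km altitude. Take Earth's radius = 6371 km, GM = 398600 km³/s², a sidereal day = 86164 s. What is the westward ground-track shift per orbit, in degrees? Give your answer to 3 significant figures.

Semi-major axis a = 6371 + 765 = 7136 km. Period T = 2π√(a³/μ) = 2π√(7136³/398600) = 5999.2 s = 99.99 min.
During one orbit Earth rotates (5999.2 / 86164) × 360° = 25.07°.

25.1°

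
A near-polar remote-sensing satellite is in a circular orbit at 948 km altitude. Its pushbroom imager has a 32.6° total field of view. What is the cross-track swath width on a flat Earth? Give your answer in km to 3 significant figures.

Half-angle = 32.6°/2 = 16.3°.
Swath width ≈ 2h·tan(θ/2) = 2 × 948 × tan(16.3°) = 554.4 km.

554 km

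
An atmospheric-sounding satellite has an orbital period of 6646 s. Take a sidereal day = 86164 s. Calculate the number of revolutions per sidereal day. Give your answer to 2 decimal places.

12.96

Orbits per sidereal day = 86164 / 6646.0 = 12.965.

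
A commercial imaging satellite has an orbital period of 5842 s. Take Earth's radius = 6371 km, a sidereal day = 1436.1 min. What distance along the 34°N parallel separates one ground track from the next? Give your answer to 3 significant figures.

2250 km

Node shift per orbit = (5842.0/86166) × 360° = 24.41°.
Equatorial spacing = 24.41 × 111.2 km/° = 2714 km.
At 34° latitude, spacing = 2714 × cos(34°) = 2250 km.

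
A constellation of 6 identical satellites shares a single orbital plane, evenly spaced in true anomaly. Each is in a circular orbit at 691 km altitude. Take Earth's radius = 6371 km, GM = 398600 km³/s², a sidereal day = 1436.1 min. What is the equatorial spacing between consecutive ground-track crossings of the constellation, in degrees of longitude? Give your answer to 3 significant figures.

4.11°

Semi-major axis a = 6371 + 691 = 7062 km. Period T = 2π√(a³/μ) = 2π√(7062³/398600) = 5906.1 s = 98.44 min.
Single-satellite node shift = (5906.1/86166) × 360° = 24.68°.
With 6 satellites evenly phased, successive equator crossings are 24.68/6 = 4.113° apart.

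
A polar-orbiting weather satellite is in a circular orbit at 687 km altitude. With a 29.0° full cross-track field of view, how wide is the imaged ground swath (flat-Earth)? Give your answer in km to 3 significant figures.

355 km

Half-angle = 29.0°/2 = 14.5°.
Swath width ≈ 2h·tan(θ/2) = 2 × 687 × tan(14.5°) = 355.3 km.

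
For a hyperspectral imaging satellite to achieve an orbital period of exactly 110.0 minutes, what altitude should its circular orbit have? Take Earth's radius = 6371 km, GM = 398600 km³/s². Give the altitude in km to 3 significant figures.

T = 110.0 min = 6600.0 s.
From T = 2π√(a³/μ): a = (μ T²/4π²)^(1/3) = (398600 × 6600.0² / 4π²)^(1/3) = 7605 km.
Altitude h = a − R = 7605 − 6371 = 1234 km.

1230 km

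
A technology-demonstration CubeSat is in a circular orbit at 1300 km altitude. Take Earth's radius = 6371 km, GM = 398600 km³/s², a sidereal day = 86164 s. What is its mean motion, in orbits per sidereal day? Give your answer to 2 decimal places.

12.89

Semi-major axis a = 6371 + 1300 = 7671 km. Period T = 2π√(a³/μ) = 2π√(7671³/398600) = 6686.4 s = 111.44 min.
Orbits per sidereal day = 86164 / 6686.4 = 12.887.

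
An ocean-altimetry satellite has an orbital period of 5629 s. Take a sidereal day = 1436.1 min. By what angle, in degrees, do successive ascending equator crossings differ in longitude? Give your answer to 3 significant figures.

During one orbit Earth rotates (5629.0 / 86166) × 360° = 23.52°.

23.5°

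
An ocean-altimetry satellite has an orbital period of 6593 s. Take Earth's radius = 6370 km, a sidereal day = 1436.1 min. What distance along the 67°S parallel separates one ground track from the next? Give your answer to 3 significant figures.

1200 km

Node shift per orbit = (6593.0/86166) × 360° = 27.55°.
Equatorial spacing = 27.55 × 111.2 km/° = 3062 km.
At 67° latitude, spacing = 3062 × cos(67°) = 1197 km.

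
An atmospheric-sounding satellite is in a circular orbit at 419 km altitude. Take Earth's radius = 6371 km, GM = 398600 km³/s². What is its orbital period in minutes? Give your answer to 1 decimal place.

92.8 min

Semi-major axis a = 6371 + 419 = 6790 km. Period T = 2π√(a³/μ) = 2π√(6790³/398600) = 5568.2 s = 92.80 min.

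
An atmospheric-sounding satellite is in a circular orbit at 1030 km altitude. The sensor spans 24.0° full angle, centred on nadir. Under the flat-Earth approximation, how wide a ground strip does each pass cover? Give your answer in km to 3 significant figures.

Half-angle = 24.0°/2 = 12°.
Swath width ≈ 2h·tan(θ/2) = 2 × 1030 × tan(12°) = 437.9 km.

438 km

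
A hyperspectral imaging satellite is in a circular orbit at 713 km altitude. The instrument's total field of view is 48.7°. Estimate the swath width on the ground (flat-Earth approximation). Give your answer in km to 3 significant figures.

Half-angle = 48.7°/2 = 24.35°.
Swath width ≈ 2h·tan(θ/2) = 2 × 713 × tan(24.35°) = 645.4 km.

645 km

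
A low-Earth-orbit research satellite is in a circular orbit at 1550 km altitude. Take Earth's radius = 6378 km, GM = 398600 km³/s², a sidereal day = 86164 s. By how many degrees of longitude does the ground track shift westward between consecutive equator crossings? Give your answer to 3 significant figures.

Semi-major axis a = 6378 + 1550 = 7928 km. Period T = 2π√(a³/μ) = 2π√(7928³/398600) = 7025.2 s = 117.09 min.
During one orbit Earth rotates (7025.2 / 86164) × 360° = 29.35°.

29.4°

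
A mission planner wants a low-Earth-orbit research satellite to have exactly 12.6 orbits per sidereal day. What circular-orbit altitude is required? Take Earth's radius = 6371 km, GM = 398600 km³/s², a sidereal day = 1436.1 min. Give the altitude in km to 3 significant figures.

1420 km

Required period T = 86166 / 12.6 = 6838.6 s.
From T = 2π√(a³/μ): a = (μ T²/4π²)^(1/3) = (398600 × 6838.6² / 4π²)^(1/3) = 7787 km.
Altitude h = a − R = 7787 − 6371 = 1416 km.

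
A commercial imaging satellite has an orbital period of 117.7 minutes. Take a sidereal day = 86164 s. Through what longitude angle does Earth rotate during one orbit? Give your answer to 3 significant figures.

29.5°

T = 117.7 min = 7062.0 s.
During one orbit Earth rotates (7062.0 / 86164) × 360° = 29.51°.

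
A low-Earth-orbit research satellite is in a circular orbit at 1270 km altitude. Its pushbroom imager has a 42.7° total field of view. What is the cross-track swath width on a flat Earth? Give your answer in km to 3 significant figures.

993 km

Half-angle = 42.7°/2 = 21.35°.
Swath width ≈ 2h·tan(θ/2) = 2 × 1270 × tan(21.35°) = 992.9 km.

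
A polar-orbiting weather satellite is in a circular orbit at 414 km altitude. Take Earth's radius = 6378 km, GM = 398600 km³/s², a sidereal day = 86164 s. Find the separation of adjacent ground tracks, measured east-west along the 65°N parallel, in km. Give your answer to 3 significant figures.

Semi-major axis a = 6378 + 414 = 6792 km. Period T = 2π√(a³/μ) = 2π√(6792³/398600) = 5570.7 s = 92.84 min.
Node shift per orbit = (5570.7/86164) × 360° = 23.27°.
Equatorial spacing = 23.27 × 111.3 km/° = 2591 km.
At 65° latitude, spacing = 2591 × cos(65°) = 1095 km.

1090 km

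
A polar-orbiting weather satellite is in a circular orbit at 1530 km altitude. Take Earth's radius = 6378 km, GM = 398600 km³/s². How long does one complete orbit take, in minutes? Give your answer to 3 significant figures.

Semi-major axis a = 6378 + 1530 = 7908 km. Period T = 2π√(a³/μ) = 2π√(7908³/398600) = 6998.6 s = 116.64 min.

117 min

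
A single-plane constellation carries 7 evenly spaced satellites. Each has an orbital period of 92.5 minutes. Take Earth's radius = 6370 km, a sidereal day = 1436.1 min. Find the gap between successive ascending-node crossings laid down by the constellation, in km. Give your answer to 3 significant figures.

T = 92.5 min = 5550.0 s.
Single-satellite node shift = (5550.0/86166) × 360° = 23.19°.
With 7 satellites evenly phased, successive equator crossings are 23.19/7 = 3.313° apart.
That is 3.313 × 111.2 = 368 km at the equator.

368 km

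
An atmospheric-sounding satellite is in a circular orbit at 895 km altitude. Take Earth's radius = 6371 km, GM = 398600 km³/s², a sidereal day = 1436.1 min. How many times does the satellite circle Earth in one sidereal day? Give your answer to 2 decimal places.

13.98

Semi-major axis a = 6371 + 895 = 7266 km. Period T = 2π√(a³/μ) = 2π√(7266³/398600) = 6163.9 s = 102.73 min.
Orbits per sidereal day = 86166 / 6163.9 = 13.979.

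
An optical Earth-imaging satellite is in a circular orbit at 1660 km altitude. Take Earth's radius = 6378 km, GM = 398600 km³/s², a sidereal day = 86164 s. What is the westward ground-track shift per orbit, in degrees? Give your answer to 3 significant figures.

Semi-major axis a = 6378 + 1660 = 8038 km. Period T = 2π√(a³/μ) = 2π√(8038³/398600) = 7171.9 s = 119.53 min.
During one orbit Earth rotates (7171.9 / 86164) × 360° = 29.96°.

30.0°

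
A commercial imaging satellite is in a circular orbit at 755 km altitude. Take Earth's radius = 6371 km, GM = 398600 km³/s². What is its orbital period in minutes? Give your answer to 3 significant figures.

Semi-major axis a = 6371 + 755 = 7126 km. Period T = 2π√(a³/μ) = 2π√(7126³/398600) = 5986.6 s = 99.78 min.

99.8 min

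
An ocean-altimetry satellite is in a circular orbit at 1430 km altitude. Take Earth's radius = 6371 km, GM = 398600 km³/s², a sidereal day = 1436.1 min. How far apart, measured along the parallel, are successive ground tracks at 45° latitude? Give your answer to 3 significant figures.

Semi-major axis a = 6371 + 1430 = 7801 km. Period T = 2π√(a³/μ) = 2π√(7801³/398600) = 6857.0 s = 114.28 min.
Node shift per orbit = (6857.0/86166) × 360° = 28.65°.
Equatorial spacing = 28.65 × 111.2 km/° = 3186 km.
At 45° latitude, spacing = 3186 × cos(45°) = 2253 km.

2250 km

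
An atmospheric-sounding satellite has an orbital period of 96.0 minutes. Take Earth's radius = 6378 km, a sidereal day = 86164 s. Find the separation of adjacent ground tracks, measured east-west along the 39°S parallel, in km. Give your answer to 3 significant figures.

T = 96.0 min = 5760.0 s.
Node shift per orbit = (5760.0/86164) × 360° = 24.07°.
Equatorial spacing = 24.07 × 111.3 km/° = 2679 km.
At 39° latitude, spacing = 2679 × cos(39°) = 2082 km.

2080 km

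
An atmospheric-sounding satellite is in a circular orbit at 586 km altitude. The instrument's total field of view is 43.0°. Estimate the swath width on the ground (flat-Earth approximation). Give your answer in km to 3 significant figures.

462 km

Half-angle = 43.0°/2 = 21.5°.
Swath width ≈ 2h·tan(θ/2) = 2 × 586 × tan(21.5°) = 461.7 km.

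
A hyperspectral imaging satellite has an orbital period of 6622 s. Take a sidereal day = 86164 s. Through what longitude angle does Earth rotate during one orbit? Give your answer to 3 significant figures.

27.7°

During one orbit Earth rotates (6622.0 / 86164) × 360° = 27.67°.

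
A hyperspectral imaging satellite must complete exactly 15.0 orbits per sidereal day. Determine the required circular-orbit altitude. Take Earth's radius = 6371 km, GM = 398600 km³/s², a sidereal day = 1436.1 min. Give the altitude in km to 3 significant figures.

Required period T = 86166 / 15.0 = 5744.4 s.
From T = 2π√(a³/μ): a = (μ T²/4π²)^(1/3) = (398600 × 5744.4² / 4π²)^(1/3) = 6932 km.
Altitude h = a − R = 6932 − 6371 = 561 km.

561 km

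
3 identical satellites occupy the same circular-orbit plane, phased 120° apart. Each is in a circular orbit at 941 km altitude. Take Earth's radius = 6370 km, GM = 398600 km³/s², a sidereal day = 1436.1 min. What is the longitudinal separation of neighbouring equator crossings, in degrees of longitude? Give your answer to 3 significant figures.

Semi-major axis a = 6370 + 941 = 7311 km. Period T = 2π√(a³/μ) = 2π√(7311³/398600) = 6221.2 s = 103.69 min.
Single-satellite node shift = (6221.2/86166) × 360° = 25.99°.
With 3 satellites evenly phased, successive equator crossings are 25.99/3 = 8.664° apart.

8.66°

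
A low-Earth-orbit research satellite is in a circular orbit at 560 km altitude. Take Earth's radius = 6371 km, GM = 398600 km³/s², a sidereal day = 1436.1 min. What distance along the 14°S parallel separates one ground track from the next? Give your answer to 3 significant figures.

2590 km

Semi-major axis a = 6371 + 560 = 6931 km. Period T = 2π√(a³/μ) = 2π√(6931³/398600) = 5742.6 s = 95.71 min.
Node shift per orbit = (5742.6/86166) × 360° = 23.99°.
Equatorial spacing = 23.99 × 111.2 km/° = 2668 km.
At 14° latitude, spacing = 2668 × cos(14°) = 2589 km.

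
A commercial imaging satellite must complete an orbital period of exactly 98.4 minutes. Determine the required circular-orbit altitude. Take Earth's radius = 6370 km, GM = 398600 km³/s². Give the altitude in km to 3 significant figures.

T = 98.4 min = 5904.0 s.
From T = 2π√(a³/μ): a = (μ T²/4π²)^(1/3) = (398600 × 5904.0² / 4π²)^(1/3) = 7060 km.
Altitude h = a − R = 7060 − 6370 = 690 km.

690 km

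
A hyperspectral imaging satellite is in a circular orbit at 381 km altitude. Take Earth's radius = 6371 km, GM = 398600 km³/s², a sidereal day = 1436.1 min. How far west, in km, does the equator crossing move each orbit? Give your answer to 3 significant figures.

2570 km

Semi-major axis a = 6371 + 381 = 6752 km. Period T = 2π√(a³/μ) = 2π√(6752³/398600) = 5521.5 s = 92.03 min.
During one orbit Earth rotates (5521.5 / 86166) × 360° = 23.07°.
At the equator that is 23.07° × (2π·6371/360) km/° = 23.07 × 111.2 = 2565 km.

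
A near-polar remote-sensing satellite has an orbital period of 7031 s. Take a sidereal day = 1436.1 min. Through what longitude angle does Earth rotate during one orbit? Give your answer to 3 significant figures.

During one orbit Earth rotates (7031.0 / 86166) × 360° = 29.38°.

29.4°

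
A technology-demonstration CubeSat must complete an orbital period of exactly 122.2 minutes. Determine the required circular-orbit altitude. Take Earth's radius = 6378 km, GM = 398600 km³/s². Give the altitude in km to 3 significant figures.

T = 122.2 min = 7332.0 s.
From T = 2π√(a³/μ): a = (μ T²/4π²)^(1/3) = (398600 × 7332.0² / 4π²)^(1/3) = 8157 km.
Altitude h = a − R = 8157 − 6378 = 1779 km.

1780 km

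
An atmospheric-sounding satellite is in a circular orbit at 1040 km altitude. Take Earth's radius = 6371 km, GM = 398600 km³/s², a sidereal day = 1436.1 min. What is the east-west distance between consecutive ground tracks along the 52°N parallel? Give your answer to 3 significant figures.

1820 km

Semi-major axis a = 6371 + 1040 = 7411 km. Period T = 2π√(a³/μ) = 2π√(7411³/398600) = 6349.3 s = 105.82 min.
Node shift per orbit = (6349.3/86166) × 360° = 26.53°.
Equatorial spacing = 26.53 × 111.2 km/° = 2950 km.
At 52° latitude, spacing = 2950 × cos(52°) = 1816 km.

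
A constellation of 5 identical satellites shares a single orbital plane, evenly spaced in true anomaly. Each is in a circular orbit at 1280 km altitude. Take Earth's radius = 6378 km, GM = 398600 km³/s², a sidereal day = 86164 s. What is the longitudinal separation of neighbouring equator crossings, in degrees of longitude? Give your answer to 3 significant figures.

5.57°

Semi-major axis a = 6378 + 1280 = 7658 km. Period T = 2π√(a³/μ) = 2π√(7658³/398600) = 6669.4 s = 111.16 min.
Single-satellite node shift = (6669.4/86164) × 360° = 27.87°.
With 5 satellites evenly phased, successive equator crossings are 27.87/5 = 5.573° apart.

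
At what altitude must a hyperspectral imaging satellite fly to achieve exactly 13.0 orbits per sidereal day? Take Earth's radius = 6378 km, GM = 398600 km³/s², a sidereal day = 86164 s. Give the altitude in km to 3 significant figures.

Required period T = 86164 / 13.0 = 6628.0 s.
From T = 2π√(a³/μ): a = (μ T²/4π²)^(1/3) = (398600 × 6628.0² / 4π²)^(1/3) = 7626 km.
Altitude h = a − R = 7626 − 6378 = 1248 km.

1250 km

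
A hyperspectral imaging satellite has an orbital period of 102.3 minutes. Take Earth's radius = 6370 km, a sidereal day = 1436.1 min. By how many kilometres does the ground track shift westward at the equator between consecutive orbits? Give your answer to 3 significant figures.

T = 102.3 min = 6138.0 s.
During one orbit Earth rotates (6138.0 / 86166) × 360° = 25.64°.
At the equator that is 25.64° × (2π·6370/360) km/° = 25.64 × 111.2 = 2851 km.

2850 km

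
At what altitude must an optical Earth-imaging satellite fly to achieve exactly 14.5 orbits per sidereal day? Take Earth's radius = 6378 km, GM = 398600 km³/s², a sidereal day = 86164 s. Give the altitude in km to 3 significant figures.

Required period T = 86164 / 14.5 = 5942.3 s.
From T = 2π√(a³/μ): a = (μ T²/4π²)^(1/3) = (398600 × 5942.3² / 4π²)^(1/3) = 7091 km.
Altitude h = a − R = 7091 − 6378 = 713 km.

713 km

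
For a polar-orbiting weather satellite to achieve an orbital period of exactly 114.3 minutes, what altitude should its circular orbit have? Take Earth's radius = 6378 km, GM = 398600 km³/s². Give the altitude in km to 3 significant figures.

1420 km

T = 114.3 min = 6858.0 s.
From T = 2π√(a³/μ): a = (μ T²/4π²)^(1/3) = (398600 × 6858.0² / 4π²)^(1/3) = 7802 km.
Altitude h = a − R = 7802 − 6378 = 1424 km.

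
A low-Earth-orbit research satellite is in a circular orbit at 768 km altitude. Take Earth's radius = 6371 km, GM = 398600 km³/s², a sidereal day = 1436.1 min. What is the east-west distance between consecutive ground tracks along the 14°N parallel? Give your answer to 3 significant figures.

2710 km

Semi-major axis a = 6371 + 768 = 7139 km. Period T = 2π√(a³/μ) = 2π√(7139³/398600) = 6003.0 s = 100.05 min.
Node shift per orbit = (6003.0/86166) × 360° = 25.08°.
Equatorial spacing = 25.08 × 111.2 km/° = 2789 km.
At 14° latitude, spacing = 2789 × cos(14°) = 2706 km.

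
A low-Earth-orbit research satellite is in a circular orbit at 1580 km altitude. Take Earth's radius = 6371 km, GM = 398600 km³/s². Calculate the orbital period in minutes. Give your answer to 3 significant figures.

118 min

Semi-major axis a = 6371 + 1580 = 7951 km. Period T = 2π√(a³/μ) = 2π√(7951³/398600) = 7055.8 s = 117.60 min.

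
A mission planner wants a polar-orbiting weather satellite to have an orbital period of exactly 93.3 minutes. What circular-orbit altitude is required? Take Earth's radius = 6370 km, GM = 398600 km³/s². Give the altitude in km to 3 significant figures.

444 km

T = 93.3 min = 5598.0 s.
From T = 2π√(a³/μ): a = (μ T²/4π²)^(1/3) = (398600 × 5598.0² / 4π²)^(1/3) = 6814 km.
Altitude h = a − R = 6814 − 6370 = 444 km.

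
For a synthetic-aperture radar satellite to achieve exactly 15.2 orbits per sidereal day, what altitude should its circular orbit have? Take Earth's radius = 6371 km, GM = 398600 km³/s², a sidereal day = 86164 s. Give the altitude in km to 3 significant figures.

Required period T = 86164 / 15.2 = 5668.7 s.
From T = 2π√(a³/μ): a = (μ T²/4π²)^(1/3) = (398600 × 5668.7² / 4π²)^(1/3) = 6871 km.
Altitude h = a − R = 6871 − 6371 = 500 km.

500 km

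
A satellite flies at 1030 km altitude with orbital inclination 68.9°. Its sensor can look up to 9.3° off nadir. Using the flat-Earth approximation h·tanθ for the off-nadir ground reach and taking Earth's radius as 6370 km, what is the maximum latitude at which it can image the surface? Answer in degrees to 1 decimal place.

70.4°

For a prograde orbit the ground track reaches latitude ±i = ±68.9°.
Sensor half-swath on the ground ≈ 1030·tan(9.3°) = 169 km = 1.52° of latitude.
Maximum observable latitude ≈ 68.9 + 1.52 = 70.4°.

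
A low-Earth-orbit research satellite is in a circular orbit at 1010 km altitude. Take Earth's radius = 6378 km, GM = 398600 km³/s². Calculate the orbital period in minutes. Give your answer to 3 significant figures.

Semi-major axis a = 6378 + 1010 = 7388 km. Period T = 2π√(a³/μ) = 2π√(7388³/398600) = 6319.8 s = 105.33 min.

105 min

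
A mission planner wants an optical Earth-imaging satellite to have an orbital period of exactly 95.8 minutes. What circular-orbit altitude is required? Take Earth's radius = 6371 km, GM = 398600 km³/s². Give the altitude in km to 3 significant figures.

T = 95.8 min = 5748.0 s.
From T = 2π√(a³/μ): a = (μ T²/4π²)^(1/3) = (398600 × 5748.0² / 4π²)^(1/3) = 6935 km.
Altitude h = a − R = 6935 − 6371 = 564 km.

564 km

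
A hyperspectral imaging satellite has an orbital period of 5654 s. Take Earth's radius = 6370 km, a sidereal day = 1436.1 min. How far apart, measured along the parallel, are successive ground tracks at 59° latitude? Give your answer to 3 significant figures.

Node shift per orbit = (5654.0/86166) × 360° = 23.62°.
Equatorial spacing = 23.62 × 111.2 km/° = 2626 km.
At 59° latitude, spacing = 2626 × cos(59°) = 1353 km.

1350 km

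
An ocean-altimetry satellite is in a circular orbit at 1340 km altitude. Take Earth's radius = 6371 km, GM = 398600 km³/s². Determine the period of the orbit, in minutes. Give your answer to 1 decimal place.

Semi-major axis a = 6371 + 1340 = 7711 km. Period T = 2π√(a³/μ) = 2π√(7711³/398600) = 6738.7 s = 112.31 min.

112.3 min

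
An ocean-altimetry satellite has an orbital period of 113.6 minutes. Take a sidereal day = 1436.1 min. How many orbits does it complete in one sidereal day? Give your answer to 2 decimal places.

T = 113.6 min = 6816.0 s.
Orbits per sidereal day = 86166 / 6816.0 = 12.642.

12.64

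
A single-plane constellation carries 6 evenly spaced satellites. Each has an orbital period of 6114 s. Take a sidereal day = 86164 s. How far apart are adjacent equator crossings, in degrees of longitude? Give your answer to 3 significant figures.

Single-satellite node shift = (6114.0/86164) × 360° = 25.54°.
With 6 satellites evenly phased, successive equator crossings are 25.54/6 = 4.257° apart.

4.26°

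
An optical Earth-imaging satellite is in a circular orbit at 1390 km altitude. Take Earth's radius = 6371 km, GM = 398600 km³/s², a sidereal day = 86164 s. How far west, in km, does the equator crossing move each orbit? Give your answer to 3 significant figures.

Semi-major axis a = 6371 + 1390 = 7761 km. Period T = 2π√(a³/μ) = 2π√(7761³/398600) = 6804.4 s = 113.41 min.
During one orbit Earth rotates (6804.4 / 86164) × 360° = 28.43°.
At the equator that is 28.43° × (2π·6371/360) km/° = 28.43 × 111.2 = 3161 km.

3160 km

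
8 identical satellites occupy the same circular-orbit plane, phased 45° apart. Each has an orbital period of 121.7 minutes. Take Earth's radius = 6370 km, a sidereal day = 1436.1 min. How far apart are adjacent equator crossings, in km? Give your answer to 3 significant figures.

424 km

T = 121.7 min = 7302.0 s.
Single-satellite node shift = (7302.0/86166) × 360° = 30.51°.
With 8 satellites evenly phased, successive equator crossings are 30.51/8 = 3.813° apart.
That is 3.813 × 111.2 = 424 km at the equator.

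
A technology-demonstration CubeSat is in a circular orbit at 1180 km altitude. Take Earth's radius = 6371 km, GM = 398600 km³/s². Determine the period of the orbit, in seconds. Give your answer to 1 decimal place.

Semi-major axis a = 6371 + 1180 = 7551 km. Period T = 2π√(a³/μ) = 2π√(7551³/398600) = 6530.1 s = 108.83 min.

6530.1 seconds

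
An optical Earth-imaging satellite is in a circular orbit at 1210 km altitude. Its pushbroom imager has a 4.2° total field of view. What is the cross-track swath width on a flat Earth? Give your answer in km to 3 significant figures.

88.7 km

Half-angle = 4.2°/2 = 2.1°.
Swath width ≈ 2h·tan(θ/2) = 2 × 1210 × tan(2.1°) = 88.7 km.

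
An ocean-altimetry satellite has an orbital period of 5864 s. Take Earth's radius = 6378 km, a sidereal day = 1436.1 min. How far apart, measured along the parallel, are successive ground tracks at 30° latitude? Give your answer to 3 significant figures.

2360 km

Node shift per orbit = (5864.0/86166) × 360° = 24.50°.
Equatorial spacing = 24.50 × 111.3 km/° = 2727 km.
At 30° latitude, spacing = 2727 × cos(30°) = 2362 km.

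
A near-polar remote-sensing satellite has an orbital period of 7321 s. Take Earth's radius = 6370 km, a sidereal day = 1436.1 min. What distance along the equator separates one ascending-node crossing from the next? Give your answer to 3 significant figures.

During one orbit Earth rotates (7321.0 / 86166) × 360° = 30.59°.
At the equator that is 30.59° × (2π·6370/360) km/° = 30.59 × 111.2 = 3401 km.

3400 km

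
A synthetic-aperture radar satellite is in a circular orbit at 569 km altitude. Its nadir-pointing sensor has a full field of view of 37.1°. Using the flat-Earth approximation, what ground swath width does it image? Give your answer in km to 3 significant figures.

Half-angle = 37.1°/2 = 18.55°.
Swath width ≈ 2h·tan(θ/2) = 2 × 569 × tan(18.55°) = 381.9 km.

382 km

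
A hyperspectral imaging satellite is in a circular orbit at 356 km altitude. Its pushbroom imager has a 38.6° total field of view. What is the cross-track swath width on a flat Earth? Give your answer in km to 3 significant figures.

249 km

Half-angle = 38.6°/2 = 19.3°.
Swath width ≈ 2h·tan(θ/2) = 2 × 356 × tan(19.3°) = 249.3 km.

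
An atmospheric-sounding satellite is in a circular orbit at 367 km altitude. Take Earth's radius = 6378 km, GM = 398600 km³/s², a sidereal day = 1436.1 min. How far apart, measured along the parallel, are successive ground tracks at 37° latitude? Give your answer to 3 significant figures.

Semi-major axis a = 6378 + 367 = 6745 km. Period T = 2π√(a³/μ) = 2π√(6745³/398600) = 5513.0 s = 91.88 min.
Node shift per orbit = (5513.0/86166) × 360° = 23.03°.
Equatorial spacing = 23.03 × 111.3 km/° = 2564 km.
At 37° latitude, spacing = 2564 × cos(37°) = 2048 km.

2050 km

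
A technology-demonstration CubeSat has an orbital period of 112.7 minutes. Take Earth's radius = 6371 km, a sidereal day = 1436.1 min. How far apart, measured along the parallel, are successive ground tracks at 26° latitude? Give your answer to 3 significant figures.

2820 km

T = 112.7 min = 6762.0 s.
Node shift per orbit = (6762.0/86166) × 360° = 28.25°.
Equatorial spacing = 28.25 × 111.2 km/° = 3141 km.
At 26° latitude, spacing = 3141 × cos(26°) = 2823 km.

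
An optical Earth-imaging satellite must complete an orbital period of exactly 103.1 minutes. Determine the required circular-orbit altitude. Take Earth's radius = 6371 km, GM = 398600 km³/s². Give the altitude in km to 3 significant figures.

912 km

T = 103.1 min = 6186.0 s.
From T = 2π√(a³/μ): a = (μ T²/4π²)^(1/3) = (398600 × 6186.0² / 4π²)^(1/3) = 7283 km.
Altitude h = a − R = 7283 − 6371 = 912 km.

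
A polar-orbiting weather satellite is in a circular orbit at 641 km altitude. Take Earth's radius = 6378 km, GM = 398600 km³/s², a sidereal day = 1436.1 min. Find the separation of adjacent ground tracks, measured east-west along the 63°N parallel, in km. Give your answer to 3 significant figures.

Semi-major axis a = 6378 + 641 = 7019 km. Period T = 2π√(a³/μ) = 2π√(7019³/398600) = 5852.3 s = 97.54 min.
Node shift per orbit = (5852.3/86166) × 360° = 24.45°.
Equatorial spacing = 24.45 × 111.3 km/° = 2722 km.
At 63° latitude, spacing = 2722 × cos(63°) = 1236 km.

1240 km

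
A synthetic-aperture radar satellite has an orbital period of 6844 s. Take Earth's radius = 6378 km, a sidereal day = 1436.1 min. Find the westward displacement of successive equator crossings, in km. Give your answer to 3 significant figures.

During one orbit Earth rotates (6844.0 / 86166) × 360° = 28.59°.
At the equator that is 28.59° × (2π·6378/360) km/° = 28.59 × 111.3 = 3183 km.

3180 km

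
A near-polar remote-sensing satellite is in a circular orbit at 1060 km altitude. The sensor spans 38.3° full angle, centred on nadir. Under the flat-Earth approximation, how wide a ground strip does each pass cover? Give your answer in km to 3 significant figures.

Half-angle = 38.3°/2 = 19.15°.
Swath width ≈ 2h·tan(θ/2) = 2 × 1060 × tan(19.15°) = 736.2 km.

736 km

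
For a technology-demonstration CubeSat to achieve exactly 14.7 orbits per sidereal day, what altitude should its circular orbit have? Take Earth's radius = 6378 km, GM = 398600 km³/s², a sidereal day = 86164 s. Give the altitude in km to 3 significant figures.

648 km

Required period T = 86164 / 14.7 = 5861.5 s.
From T = 2π√(a³/μ): a = (μ T²/4π²)^(1/3) = (398600 × 5861.5² / 4π²)^(1/3) = 7026 km.
Altitude h = a − R = 7026 − 6378 = 648 km.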